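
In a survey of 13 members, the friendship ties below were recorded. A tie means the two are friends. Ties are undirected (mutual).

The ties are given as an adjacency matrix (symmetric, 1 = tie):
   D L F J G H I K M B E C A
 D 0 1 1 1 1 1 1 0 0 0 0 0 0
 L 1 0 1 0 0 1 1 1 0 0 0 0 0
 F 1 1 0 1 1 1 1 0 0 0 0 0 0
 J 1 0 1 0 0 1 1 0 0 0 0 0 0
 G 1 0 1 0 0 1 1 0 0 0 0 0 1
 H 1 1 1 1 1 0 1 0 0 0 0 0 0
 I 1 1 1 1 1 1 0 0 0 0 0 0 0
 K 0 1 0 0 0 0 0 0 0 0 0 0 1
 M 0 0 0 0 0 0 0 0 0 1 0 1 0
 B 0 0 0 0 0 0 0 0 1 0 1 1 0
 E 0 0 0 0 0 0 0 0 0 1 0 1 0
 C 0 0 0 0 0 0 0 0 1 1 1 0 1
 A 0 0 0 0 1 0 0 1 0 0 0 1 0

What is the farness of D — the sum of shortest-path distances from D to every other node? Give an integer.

Distances from D: A:2, B:4, C:3, E:4, F:1, G:1, H:1, I:1, J:1, K:2, L:1, M:4.
Sum = 2 + 4 + 3 + 4 + 1 + 1 + 1 + 1 + 1 + 2 + 1 + 4 = 25.

25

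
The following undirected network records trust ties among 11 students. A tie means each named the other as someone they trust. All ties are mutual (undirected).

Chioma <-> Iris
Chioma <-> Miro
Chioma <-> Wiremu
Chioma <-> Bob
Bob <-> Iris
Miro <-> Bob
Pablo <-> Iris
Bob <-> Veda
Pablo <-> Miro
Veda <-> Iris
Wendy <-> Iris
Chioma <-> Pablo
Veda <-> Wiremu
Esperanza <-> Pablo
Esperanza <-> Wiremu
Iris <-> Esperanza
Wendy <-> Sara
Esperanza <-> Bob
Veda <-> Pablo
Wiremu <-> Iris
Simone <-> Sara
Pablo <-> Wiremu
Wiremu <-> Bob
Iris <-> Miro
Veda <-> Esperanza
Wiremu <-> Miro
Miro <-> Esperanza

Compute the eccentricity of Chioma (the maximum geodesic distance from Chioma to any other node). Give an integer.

4

Distances from Chioma: Bob:1, Esperanza:2, Iris:1, Miro:1, Pablo:1, Sara:3, Simone:4, Veda:2, Wendy:2, Wiremu:1.
The largest is 4 (to Simone), so the eccentricity of Chioma is 4.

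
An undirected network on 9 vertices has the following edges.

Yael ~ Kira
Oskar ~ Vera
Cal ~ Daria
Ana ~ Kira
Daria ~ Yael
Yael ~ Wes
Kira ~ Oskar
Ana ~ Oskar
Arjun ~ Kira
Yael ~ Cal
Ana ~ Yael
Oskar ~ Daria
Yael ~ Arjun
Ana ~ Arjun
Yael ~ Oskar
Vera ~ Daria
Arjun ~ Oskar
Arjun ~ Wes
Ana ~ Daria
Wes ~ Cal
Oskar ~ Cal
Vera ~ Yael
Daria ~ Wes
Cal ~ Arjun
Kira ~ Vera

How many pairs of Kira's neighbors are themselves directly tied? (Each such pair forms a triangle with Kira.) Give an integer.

Kira's neighbors: Ana, Arjun, Oskar, Vera, and Yael.
Neighbor pairs that are themselves tied: Kira–Ana–Arjun; Kira–Ana–Oskar; Kira–Ana–Yael; Kira–Arjun–Oskar; Kira–Arjun–Yael; Kira–Oskar–Vera; Kira–Oskar–Yael; Kira–Vera–Yael. Each forms one triangle with Kira, for 8 in total.

8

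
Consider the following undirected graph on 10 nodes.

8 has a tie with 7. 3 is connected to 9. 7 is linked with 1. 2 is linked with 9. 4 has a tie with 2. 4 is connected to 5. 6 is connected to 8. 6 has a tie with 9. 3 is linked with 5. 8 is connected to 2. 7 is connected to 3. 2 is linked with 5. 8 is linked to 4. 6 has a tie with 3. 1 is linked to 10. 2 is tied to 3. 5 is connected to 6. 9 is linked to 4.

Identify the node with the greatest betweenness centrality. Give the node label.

Unnormalized betweenness of each node: 1:8, 2:19/12, 3:19/2, 4:11/12, 5:11/12, 6:5/4, 7:43/3, 8:79/12, 9:11/12, 10:0.
7 has the largest value, 43/3, making it the main broker — the node through which the most shortest paths run.

7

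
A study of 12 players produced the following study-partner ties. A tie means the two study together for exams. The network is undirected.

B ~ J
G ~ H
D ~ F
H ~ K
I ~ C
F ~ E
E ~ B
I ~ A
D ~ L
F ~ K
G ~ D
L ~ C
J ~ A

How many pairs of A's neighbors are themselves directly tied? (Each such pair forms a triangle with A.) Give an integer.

A's neighbors are I and J, but none of them are tied to each other, so no triangle contains A.

0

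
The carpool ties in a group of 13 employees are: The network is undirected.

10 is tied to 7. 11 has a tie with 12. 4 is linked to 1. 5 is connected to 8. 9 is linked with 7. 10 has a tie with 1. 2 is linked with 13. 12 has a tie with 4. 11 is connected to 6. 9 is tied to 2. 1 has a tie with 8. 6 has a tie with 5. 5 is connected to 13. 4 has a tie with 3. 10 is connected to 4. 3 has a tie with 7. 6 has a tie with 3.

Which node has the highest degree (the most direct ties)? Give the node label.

4

Degrees — 1:3, 2:2, 3:3, 4:4, 5:3, 6:3, 7:3, 8:2, 9:2, 10:3, 11:2, 12:2, 13:2.
The maximum is 4, attained only by 4.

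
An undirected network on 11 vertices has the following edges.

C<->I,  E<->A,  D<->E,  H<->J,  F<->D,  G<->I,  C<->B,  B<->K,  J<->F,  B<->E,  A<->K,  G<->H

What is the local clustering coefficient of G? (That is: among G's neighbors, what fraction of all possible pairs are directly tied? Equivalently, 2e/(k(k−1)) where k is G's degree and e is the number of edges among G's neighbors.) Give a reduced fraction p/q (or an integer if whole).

G's neighbors: H and I (k = 2).
Possible neighbor pairs: C(2,2) = 1. Edges among them: none → e = 0.
Clustering(G) = 0/1.

0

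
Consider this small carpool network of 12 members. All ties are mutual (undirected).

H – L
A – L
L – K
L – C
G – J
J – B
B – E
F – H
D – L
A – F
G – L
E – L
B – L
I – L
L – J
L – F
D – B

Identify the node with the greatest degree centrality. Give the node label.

Degrees — A:2, B:4, C:1, D:2, E:2, F:3, G:2, H:2, I:1, J:3, K:1, L:11.
The maximum is 11, attained only by L.

L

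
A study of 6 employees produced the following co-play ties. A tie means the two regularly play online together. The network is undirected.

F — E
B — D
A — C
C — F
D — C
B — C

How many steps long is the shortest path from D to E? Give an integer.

3

One shortest route is D – C – F – E, which uses 3 edges, and at distance 2 from D we only reach {A, F}, which does not include E. So d(D,E) = 3.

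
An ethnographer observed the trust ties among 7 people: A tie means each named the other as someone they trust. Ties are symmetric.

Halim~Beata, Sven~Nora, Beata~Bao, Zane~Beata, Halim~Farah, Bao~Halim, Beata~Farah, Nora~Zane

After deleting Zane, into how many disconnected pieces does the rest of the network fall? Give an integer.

2

Without Zane, the remaining ties split the others into: {Nora, Sven}; {Bao, Beata, Farah, Halim}.
That's 2 separate components.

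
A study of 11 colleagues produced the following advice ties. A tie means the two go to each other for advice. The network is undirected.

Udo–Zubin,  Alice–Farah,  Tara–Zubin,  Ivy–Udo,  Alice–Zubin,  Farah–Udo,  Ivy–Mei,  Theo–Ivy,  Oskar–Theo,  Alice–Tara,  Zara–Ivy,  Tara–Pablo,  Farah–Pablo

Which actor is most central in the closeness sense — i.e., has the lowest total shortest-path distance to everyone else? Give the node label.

Farness (sum of distances to all others) for each node — Alice:27, Farah:22, Ivy:19, Mei:28, Oskar:35, Pablo:28, Tara:27, Theo:26, Udo:18, Zara:28, Zubin:22.
The smallest farness is 18, for Udo, so Udo has the highest closeness.

Udo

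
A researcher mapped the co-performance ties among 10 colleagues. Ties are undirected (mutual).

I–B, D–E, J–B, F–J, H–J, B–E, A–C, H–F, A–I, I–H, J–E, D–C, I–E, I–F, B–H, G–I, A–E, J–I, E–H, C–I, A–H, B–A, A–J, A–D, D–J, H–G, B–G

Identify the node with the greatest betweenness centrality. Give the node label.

I

Unnormalized betweenness of each node: A:173/60, B:13/10, C:7/20, D:2/3, E:73/60, F:0, G:0, H:14/5, I:197/30, J:193/60.
I has the largest value, 197/30, making it the main broker — the node through which the most shortest paths run.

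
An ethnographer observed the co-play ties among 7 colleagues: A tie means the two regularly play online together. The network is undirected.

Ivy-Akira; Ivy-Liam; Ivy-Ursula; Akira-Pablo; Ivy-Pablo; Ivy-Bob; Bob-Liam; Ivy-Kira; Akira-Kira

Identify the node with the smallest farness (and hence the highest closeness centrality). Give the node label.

Farness (sum of distances to all others) for each node — Akira:9, Bob:10, Ivy:6, Kira:10, Liam:10, Pablo:10, Ursula:11.
The smallest farness is 6, for Ivy, so Ivy has the highest closeness.

Ivy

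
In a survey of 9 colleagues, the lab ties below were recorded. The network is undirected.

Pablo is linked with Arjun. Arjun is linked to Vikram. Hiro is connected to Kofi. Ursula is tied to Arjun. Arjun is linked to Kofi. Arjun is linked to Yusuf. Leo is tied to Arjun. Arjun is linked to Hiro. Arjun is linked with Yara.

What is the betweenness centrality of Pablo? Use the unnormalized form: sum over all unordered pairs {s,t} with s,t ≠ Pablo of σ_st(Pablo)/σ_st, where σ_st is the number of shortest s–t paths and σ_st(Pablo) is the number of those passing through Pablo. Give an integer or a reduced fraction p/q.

No shortest path between any pair of other nodes passes through Pablo.
Summing the contributions gives betweenness(Pablo) = 0.

0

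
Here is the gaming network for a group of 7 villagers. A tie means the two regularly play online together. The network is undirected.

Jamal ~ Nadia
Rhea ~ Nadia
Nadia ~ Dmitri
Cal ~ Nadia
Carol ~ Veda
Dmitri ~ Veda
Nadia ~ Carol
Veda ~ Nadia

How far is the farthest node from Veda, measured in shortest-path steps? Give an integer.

Distances from Veda: Cal:2, Carol:1, Dmitri:1, Jamal:2, Nadia:1, Rhea:2.
The largest is 2 (to Jamal, Rhea, and Cal), so the eccentricity of Veda is 2.

2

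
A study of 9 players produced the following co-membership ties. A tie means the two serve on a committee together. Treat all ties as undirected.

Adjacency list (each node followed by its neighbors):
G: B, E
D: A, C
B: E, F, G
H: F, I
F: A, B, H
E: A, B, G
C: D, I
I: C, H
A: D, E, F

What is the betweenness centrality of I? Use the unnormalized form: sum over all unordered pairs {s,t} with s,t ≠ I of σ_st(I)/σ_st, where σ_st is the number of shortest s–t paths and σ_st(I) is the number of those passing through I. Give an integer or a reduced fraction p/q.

7/3

Pairs whose geodesics pass through I — H–D: 1/2; H–C: 1; F–C: 1/2; B–C: 1/3.
All other pairs contribute 0.
Summing the contributions gives betweenness(I) = 7/3.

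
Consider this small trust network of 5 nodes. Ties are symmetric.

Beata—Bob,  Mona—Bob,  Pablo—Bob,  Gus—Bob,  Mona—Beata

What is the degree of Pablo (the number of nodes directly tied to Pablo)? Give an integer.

Pablo is directly tied to Bob. That is 1 neighbor, so the degree of Pablo is 1.

1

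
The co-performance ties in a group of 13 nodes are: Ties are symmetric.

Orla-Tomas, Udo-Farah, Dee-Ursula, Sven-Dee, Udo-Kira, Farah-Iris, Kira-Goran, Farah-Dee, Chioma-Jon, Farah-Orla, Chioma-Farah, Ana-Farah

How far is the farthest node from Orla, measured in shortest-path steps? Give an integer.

4

Distances from Orla: Ana:2, Chioma:2, Dee:2, Farah:1, Goran:4, Iris:2, Jon:3, Kira:3, Sven:3, Tomas:1, Udo:2, Ursula:3.
The largest is 4 (to Goran), so the eccentricity of Orla is 4.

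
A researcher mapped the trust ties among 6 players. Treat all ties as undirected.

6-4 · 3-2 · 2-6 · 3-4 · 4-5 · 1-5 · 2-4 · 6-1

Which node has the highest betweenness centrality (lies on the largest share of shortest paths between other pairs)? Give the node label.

Unnormalized betweenness of each node: 1:1/2, 2:5/6, 3:0, 4:11/3, 5:5/6, 6:13/6.
4 has the largest value, 11/3, making it the main broker — the node through which the most shortest paths run.

4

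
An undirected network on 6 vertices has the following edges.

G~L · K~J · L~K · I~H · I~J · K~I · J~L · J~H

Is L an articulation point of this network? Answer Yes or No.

Yes

Removing L leaves {G} with no path to {H, I, J, and K}, so the network splits into 2 components. L is a cut vertex.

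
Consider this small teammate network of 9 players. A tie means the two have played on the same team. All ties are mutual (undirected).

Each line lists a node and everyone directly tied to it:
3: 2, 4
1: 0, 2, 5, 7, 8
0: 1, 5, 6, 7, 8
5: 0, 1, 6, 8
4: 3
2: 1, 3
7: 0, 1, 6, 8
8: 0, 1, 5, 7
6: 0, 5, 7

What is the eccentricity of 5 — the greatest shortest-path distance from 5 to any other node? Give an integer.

4

Distances from 5: 0:1, 1:1, 2:2, 3:3, 4:4, 6:1, 7:2, 8:1.
The largest is 4 (to 4), so the eccentricity of 5 is 4.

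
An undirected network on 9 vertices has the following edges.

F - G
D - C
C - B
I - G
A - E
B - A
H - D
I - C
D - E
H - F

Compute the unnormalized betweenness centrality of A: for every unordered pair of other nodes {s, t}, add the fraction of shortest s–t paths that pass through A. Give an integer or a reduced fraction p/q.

1

Pairs whose geodesics pass through A — B–E: 1.
All other pairs contribute 0.
Summing the contributions gives betweenness(A) = 1.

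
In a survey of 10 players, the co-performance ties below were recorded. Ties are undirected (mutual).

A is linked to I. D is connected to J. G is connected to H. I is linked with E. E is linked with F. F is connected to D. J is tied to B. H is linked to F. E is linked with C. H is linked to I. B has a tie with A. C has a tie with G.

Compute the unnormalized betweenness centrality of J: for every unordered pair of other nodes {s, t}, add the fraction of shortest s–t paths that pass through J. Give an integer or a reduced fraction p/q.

Pairs whose geodesics pass through J — A–D: 1; B–D: 1; B–F: 1.
All other pairs contribute 0.
Summing the contributions gives betweenness(J) = 3.

3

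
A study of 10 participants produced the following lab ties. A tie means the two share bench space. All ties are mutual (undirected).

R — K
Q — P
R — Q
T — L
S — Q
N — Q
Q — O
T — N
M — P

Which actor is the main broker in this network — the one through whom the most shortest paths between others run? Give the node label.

Q

Unnormalized betweenness of each node: K:0, L:0, M:0, N:14, O:0, P:8, Q:31, R:8, S:0, T:8.
Q has the largest value, 31, making it the main broker — the node through which the most shortest paths run.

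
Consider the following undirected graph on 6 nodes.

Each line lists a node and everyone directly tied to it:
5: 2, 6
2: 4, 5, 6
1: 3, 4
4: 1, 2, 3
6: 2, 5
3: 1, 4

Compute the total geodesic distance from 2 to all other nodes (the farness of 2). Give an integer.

Distances from 2: 1:2, 3:2, 4:1, 5:1, 6:1.
Sum = 2 + 2 + 1 + 1 + 1 = 7.

7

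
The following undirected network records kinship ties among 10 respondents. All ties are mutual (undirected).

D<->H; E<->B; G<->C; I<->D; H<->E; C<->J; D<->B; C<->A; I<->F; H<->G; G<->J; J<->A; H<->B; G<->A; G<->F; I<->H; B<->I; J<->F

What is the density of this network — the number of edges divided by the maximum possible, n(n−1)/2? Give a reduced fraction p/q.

There are 18 edges and 10 nodes, so the maximum possible is C(10,2) = 45.
Density = 18/45 = 2/5.

2/5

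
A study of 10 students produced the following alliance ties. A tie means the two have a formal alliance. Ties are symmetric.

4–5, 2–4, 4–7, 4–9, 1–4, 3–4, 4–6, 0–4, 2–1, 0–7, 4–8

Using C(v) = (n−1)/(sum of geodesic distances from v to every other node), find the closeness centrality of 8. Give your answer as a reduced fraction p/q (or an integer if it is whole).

9/17

Distances from 8: 0:2, 1:2, 2:2, 3:2, 4:1, 5:2, 6:2, 7:2, 9:2. Sum = 17.
n = 10, so closeness = 9/17.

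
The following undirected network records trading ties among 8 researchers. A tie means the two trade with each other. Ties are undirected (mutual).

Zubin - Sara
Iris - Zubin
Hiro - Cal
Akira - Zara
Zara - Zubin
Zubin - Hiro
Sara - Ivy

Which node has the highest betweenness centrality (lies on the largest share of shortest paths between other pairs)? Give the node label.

Unnormalized betweenness of each node: Akira:0, Cal:0, Hiro:6, Iris:0, Ivy:0, Sara:6, Zara:6, Zubin:18.
Zubin has the largest value, 18, making it the main broker — the node through which the most shortest paths run.

Zubin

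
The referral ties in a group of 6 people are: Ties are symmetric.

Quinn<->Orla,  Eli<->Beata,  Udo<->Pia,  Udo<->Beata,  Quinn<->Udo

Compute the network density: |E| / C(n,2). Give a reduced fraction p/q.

There are 5 edges and 6 nodes, so the maximum possible is C(6,2) = 15.
Density = 5/15 = 1/3.

1/3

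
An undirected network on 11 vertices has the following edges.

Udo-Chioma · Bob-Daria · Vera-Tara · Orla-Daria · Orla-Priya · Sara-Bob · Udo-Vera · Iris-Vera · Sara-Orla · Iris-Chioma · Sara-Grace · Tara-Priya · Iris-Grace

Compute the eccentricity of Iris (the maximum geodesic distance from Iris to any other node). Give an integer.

Distances from Iris: Bob:3, Chioma:1, Daria:4, Grace:1, Orla:3, Priya:3, Sara:2, Tara:2, Udo:2, Vera:1.
The largest is 4 (to Daria), so the eccentricity of Iris is 4.

4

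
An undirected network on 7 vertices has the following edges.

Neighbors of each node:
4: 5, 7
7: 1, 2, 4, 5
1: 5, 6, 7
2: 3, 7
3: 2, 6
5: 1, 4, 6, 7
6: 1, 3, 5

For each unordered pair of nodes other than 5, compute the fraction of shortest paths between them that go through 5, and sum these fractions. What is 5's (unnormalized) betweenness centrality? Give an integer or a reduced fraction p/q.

Pairs whose geodesics pass through 5 — 3–4: 1/2; 6–4: 1; 6–7: 1/2; 1–4: 1/2.
All other pairs contribute 0.
Summing the contributions gives betweenness(5) = 5/2.

5/2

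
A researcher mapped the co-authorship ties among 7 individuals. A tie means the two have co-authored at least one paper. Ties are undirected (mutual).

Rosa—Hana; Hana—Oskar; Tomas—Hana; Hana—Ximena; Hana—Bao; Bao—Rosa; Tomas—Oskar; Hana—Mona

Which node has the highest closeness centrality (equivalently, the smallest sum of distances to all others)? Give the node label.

Farness (sum of distances to all others) for each node — Bao:10, Hana:6, Mona:11, Oskar:10, Rosa:10, Tomas:10, Ximena:11.
The smallest farness is 6, for Hana, so Hana has the highest closeness.

Hana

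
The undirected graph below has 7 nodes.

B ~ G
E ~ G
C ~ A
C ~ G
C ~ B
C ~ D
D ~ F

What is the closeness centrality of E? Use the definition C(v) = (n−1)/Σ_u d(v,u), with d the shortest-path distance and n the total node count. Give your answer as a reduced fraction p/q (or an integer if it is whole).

2/5

Distances from E: A:3, B:2, C:2, D:3, F:4, G:1. Sum = 15.
n = 7, so closeness = 6/15 = 2/5.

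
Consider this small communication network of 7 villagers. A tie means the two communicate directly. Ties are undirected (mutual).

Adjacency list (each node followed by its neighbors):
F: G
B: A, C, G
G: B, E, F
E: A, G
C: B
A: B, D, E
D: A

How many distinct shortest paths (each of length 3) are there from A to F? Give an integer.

The shortest distance is 3. The length-3 paths are: A–B–G–F; A–E–G–F.
That gives 2 distinct shortest paths.

2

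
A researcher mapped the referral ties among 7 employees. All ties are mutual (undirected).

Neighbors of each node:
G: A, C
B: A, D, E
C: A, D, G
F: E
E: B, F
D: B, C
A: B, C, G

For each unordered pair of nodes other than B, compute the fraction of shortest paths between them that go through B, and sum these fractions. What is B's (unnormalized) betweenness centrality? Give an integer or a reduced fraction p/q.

17/2

Pairs whose geodesics pass through B — A–D: 1/2; A–F: 1; A–E: 1; D–F: 1; D–E: 1; G–F: 1; G–E: 1; C–F: 2/2; C–E: 2/2.
All other pairs contribute 0.
Summing the contributions gives betweenness(B) = 17/2.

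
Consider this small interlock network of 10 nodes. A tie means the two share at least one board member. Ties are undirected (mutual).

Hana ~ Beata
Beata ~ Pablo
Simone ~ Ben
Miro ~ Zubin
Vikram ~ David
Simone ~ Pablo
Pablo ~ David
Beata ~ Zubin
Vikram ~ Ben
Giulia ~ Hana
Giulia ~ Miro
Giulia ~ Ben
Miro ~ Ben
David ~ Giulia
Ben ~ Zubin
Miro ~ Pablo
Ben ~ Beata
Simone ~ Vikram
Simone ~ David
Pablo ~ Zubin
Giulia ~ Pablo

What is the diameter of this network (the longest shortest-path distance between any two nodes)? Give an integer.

3

Eccentricity of each node (its greatest distance to any other): Beata:2, Ben:2, David:2, Giulia:2, Hana:3, Miro:2, Pablo:2, Simone:3, Vikram:3, Zubin:2.
The maximum eccentricity is 3, realized for instance by the pair Vikram–Hana via Vikram – Ben – Giulia – Hana. So the diameter is 3.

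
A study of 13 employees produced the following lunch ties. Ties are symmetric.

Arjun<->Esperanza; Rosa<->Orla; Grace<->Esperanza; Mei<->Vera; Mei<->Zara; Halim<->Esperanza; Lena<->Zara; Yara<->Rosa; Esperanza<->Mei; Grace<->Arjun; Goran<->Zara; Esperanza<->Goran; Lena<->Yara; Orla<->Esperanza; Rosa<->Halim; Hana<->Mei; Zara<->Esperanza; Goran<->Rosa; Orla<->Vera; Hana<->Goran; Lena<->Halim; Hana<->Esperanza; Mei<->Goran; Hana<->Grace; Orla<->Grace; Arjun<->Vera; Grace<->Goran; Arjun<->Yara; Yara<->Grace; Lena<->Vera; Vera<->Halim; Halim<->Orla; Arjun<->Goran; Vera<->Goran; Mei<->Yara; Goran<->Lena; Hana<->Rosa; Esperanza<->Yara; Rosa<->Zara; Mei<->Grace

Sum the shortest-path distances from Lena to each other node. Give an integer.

19

Distances from Lena: Arjun:2, Esperanza:2, Goran:1, Grace:2, Halim:1, Hana:2, Mei:2, Orla:2, Rosa:2, Vera:1, Yara:1, Zara:1.
Sum = 2 + 2 + 1 + 2 + 1 + 2 + 2 + 2 + 2 + 1 + 1 + 1 = 19.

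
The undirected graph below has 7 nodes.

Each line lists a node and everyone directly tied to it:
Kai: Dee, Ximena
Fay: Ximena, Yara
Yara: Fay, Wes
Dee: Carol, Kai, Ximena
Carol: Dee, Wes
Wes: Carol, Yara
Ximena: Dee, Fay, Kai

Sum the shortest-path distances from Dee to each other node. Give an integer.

Distances from Dee: Carol:1, Fay:2, Kai:1, Wes:2, Ximena:1, Yara:3.
Sum = 1 + 2 + 1 + 2 + 1 + 3 = 10.

10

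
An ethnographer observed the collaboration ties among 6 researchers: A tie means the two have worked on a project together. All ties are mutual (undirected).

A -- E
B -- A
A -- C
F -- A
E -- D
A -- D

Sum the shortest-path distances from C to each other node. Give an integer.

9

Distances from C: A:1, B:2, D:2, E:2, F:2.
Sum = 1 + 2 + 2 + 2 + 2 = 9.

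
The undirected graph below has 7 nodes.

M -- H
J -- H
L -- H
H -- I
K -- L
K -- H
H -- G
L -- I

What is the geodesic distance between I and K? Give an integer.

One shortest route is I – H – K, which uses 2 edges, and I and K are not directly tied, so nothing shorter exists. So d(I,K) = 2.

2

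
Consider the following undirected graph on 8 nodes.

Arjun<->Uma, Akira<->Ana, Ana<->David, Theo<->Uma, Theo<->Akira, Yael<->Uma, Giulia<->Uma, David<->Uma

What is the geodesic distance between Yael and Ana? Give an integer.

One shortest route is Yael – Uma – David – Ana, which uses 3 edges, and at distance 2 from Yael we only reach {Arjun, David, Giulia, Theo}, which does not include Ana. So d(Yael,Ana) = 3.

3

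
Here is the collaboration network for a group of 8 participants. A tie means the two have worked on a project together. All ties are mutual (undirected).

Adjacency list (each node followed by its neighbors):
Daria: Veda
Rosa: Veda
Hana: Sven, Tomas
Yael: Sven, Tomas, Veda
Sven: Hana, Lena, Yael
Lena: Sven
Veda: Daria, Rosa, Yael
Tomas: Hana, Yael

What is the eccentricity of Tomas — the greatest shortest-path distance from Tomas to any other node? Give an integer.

Distances from Tomas: Daria:3, Hana:1, Lena:3, Rosa:3, Sven:2, Veda:2, Yael:1.
The largest is 3 (to Lena, Rosa, and Daria), so the eccentricity of Tomas is 3.

3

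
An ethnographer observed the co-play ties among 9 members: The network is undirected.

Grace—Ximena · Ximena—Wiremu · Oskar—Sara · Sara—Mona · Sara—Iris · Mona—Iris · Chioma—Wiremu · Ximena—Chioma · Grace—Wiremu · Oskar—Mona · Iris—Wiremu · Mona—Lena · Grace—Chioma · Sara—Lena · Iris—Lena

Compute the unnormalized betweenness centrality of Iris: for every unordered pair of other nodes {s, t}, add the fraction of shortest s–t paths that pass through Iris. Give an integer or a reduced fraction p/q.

16

Pairs whose geodesics pass through Iris — Ximena–Lena: 1; Ximena–Sara: 1; Ximena–Oskar: 2/2; Ximena–Mona: 1; Chioma–Lena: 1; Chioma–Sara: 1; Chioma–Oskar: 2/2; Chioma–Mona: 1; Wiremu–Lena: 1; Wiremu–Sara: 1; Wiremu–Oskar: 2/2; Wiremu–Mona: 1; Grace–Lena: 1; Grace–Sara: 1 … (+2 more pairs).
All other pairs contribute 0.
Summing the contributions gives betweenness(Iris) = 16.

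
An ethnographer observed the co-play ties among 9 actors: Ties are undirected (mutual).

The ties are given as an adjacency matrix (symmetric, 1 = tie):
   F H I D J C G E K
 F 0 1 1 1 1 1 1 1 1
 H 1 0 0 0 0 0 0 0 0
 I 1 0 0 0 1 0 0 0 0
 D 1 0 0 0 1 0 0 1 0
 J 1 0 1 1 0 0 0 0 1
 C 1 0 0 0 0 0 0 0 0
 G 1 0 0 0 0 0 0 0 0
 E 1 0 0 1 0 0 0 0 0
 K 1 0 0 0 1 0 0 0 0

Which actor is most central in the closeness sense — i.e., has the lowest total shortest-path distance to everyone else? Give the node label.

Farness (sum of distances to all others) for each node — C:15, D:13, E:14, F:8, G:15, H:15, I:14, J:12, K:14.
The smallest farness is 8, for F, so F has the highest closeness.

F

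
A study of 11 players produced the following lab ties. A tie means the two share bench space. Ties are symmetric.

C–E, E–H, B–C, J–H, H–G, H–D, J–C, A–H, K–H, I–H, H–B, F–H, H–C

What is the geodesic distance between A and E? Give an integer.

2

One shortest route is A – H – E, which uses 2 edges, and A and E are not directly tied, so nothing shorter exists. So d(A,E) = 2.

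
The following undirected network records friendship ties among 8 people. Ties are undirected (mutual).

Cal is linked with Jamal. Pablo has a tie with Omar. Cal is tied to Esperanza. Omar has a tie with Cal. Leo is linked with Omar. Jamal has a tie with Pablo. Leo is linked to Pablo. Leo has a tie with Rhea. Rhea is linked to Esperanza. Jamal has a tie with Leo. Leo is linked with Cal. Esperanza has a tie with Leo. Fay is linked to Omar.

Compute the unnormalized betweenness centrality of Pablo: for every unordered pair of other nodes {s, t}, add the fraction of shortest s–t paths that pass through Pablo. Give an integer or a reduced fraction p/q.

Pairs whose geodesics pass through Pablo — Omar–Jamal: 1/3; Jamal–Fay: 1/3.
All other pairs contribute 0.
Summing the contributions gives betweenness(Pablo) = 2/3.

2/3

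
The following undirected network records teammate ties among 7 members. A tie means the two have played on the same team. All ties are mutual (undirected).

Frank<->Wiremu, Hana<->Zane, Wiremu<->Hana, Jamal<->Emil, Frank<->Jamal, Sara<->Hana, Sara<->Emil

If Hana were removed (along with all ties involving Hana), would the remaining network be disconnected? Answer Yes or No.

Yes

Removing Hana leaves {Emil, Frank, Jamal, Sara, and Wiremu} with no path to {Zane}, so the network splits into 2 components. Hana is a cut vertex.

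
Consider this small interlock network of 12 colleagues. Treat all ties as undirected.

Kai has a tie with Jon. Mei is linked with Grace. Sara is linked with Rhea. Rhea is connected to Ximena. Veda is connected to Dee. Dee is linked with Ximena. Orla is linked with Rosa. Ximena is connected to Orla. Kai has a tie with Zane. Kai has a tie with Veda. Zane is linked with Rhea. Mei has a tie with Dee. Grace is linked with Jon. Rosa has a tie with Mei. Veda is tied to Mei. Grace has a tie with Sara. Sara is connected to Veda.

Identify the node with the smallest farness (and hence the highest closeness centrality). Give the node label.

Farness (sum of distances to all others) for each node — Dee:21, Grace:22, Jon:27, Kai:23, Mei:20, Orla:28, Rhea:22, Rosa:26, Sara:21, Veda:19, Ximena:23, Zane:26.
The smallest farness is 19, for Veda, so Veda has the highest closeness.

Veda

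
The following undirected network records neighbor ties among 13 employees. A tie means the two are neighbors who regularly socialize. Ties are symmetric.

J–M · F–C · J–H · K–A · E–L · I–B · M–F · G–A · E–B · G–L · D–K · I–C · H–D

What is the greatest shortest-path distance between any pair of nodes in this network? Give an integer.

Eccentricity of each node (its greatest distance to any other): A:6, B:6, C:6, D:6, E:6, F:6, G:6, H:6, I:6, J:6, K:6, L:6, M:6.
The maximum eccentricity is 6, realized for instance by the pair G–M via G – A – K – D – H – J – M. So the diameter is 6.

6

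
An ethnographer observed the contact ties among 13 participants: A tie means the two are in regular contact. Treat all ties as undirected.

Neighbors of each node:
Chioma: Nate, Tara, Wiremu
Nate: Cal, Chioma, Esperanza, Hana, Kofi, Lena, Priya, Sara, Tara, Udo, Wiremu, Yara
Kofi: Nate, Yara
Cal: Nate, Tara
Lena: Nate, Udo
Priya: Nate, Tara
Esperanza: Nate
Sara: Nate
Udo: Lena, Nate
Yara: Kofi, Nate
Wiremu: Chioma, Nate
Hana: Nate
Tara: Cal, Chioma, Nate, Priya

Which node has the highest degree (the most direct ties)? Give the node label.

Degrees — Cal:2, Chioma:3, Esperanza:1, Hana:1, Kofi:2, Lena:2, Nate:12, Priya:2, Sara:1, Tara:4, Udo:2, Wiremu:2, Yara:2.
The maximum is 12, attained only by Nate.

Nate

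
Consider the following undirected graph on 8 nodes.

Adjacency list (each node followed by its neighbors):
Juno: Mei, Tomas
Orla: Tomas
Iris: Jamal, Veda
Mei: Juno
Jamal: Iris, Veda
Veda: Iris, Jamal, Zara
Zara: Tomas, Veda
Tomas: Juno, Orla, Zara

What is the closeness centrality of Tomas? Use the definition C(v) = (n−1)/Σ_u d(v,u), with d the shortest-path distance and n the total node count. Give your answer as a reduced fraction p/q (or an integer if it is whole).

7/13

Distances from Tomas: Iris:3, Jamal:3, Juno:1, Mei:2, Orla:1, Veda:2, Zara:1. Sum = 13.
n = 8, so closeness = 7/13.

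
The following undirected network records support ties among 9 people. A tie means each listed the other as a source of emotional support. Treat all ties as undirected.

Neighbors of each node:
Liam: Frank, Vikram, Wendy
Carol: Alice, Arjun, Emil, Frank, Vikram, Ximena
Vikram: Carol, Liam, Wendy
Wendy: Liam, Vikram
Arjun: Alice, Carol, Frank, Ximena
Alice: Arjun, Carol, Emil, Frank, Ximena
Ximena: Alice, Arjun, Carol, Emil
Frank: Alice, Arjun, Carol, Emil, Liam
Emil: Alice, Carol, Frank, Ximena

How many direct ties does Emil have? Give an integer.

Emil is directly tied to Alice, Carol, Frank, and Ximena. That is 4 neighbors, so the degree of Emil is 4.

4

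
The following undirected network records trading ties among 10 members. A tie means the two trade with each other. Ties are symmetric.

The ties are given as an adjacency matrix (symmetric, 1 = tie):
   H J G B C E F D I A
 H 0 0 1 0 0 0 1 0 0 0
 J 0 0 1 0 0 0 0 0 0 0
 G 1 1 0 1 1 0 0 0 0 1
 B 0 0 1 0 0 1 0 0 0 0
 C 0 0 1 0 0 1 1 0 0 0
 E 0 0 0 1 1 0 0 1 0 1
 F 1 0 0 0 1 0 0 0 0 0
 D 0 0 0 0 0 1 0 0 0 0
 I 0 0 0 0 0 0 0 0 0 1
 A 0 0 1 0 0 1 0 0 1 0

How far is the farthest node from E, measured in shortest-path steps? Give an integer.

Distances from E: A:1, B:1, C:1, D:1, F:2, G:2, H:3, I:2, J:3.
The largest is 3 (to H and J), so the eccentricity of E is 3.

3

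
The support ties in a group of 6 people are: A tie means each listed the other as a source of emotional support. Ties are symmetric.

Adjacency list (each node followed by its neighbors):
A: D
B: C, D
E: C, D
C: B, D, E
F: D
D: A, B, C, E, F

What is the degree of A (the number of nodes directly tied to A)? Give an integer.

A is directly tied to D. That is 1 neighbor, so the degree of A is 1.

1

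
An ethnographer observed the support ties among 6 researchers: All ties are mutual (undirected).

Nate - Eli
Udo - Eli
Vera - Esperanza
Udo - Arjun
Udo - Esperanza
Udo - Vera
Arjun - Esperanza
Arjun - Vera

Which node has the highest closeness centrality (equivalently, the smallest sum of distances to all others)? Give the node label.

Farness (sum of distances to all others) for each node — Arjun:8, Eli:8, Esperanza:8, Nate:12, Udo:6, Vera:8.
The smallest farness is 6, for Udo, so Udo has the highest closeness.

Udo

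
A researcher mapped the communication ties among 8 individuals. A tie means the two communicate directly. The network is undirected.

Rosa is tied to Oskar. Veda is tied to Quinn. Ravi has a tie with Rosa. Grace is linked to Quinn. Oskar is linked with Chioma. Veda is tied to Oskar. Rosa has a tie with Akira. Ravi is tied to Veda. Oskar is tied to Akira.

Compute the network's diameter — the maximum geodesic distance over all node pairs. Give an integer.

Eccentricity of each node (its greatest distance to any other): Akira:4, Chioma:4, Grace:4, Oskar:3, Quinn:3, Ravi:3, Rosa:4, Veda:2.
The maximum eccentricity is 4, realized for instance by the pair Grace–Rosa via Grace – Quinn – Veda – Oskar – Rosa. So the diameter is 4.

4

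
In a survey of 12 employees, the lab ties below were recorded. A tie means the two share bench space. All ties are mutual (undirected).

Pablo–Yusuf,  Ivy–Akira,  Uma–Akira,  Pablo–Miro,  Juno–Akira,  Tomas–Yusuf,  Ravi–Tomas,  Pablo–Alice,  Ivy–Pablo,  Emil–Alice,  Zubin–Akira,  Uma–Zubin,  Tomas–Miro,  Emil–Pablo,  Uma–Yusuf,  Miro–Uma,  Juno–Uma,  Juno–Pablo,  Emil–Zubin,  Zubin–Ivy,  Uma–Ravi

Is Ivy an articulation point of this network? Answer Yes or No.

Even without Ivy, every remaining node can still reach every other (the residual graph is connected), so Ivy is not a cut vertex.

No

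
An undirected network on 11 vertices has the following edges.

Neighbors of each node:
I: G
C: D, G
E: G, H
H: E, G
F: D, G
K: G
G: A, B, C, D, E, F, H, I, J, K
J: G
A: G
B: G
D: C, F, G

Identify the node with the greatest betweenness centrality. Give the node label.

Unnormalized betweenness of each node: A:0, B:0, C:0, D:1/2, E:0, F:0, G:83/2, H:0, I:0, J:0, K:0.
G has the largest value, 83/2, making it the main broker — the node through which the most shortest paths run.

G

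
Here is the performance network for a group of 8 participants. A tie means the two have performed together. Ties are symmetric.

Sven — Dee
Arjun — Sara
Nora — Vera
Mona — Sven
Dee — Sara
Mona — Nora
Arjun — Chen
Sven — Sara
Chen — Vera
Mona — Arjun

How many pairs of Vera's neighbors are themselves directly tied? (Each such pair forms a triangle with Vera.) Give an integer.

0

Vera's neighbors are Chen and Nora, but none of them are tied to each other, so no triangle contains Vera.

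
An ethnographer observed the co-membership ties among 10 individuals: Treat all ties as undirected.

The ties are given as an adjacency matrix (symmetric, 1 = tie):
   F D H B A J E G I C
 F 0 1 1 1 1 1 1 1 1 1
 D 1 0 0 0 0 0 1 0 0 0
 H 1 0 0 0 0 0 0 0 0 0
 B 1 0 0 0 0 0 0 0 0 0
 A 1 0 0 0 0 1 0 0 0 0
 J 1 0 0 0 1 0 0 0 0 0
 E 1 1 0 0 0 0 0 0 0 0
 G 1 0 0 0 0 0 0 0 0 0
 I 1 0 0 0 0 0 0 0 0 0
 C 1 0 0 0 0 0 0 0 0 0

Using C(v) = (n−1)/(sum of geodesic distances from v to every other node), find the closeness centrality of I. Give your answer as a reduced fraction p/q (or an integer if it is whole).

Distances from I: A:2, B:2, C:2, D:2, E:2, F:1, G:2, H:2, J:2. Sum = 17.
n = 10, so closeness = 9/17.

9/17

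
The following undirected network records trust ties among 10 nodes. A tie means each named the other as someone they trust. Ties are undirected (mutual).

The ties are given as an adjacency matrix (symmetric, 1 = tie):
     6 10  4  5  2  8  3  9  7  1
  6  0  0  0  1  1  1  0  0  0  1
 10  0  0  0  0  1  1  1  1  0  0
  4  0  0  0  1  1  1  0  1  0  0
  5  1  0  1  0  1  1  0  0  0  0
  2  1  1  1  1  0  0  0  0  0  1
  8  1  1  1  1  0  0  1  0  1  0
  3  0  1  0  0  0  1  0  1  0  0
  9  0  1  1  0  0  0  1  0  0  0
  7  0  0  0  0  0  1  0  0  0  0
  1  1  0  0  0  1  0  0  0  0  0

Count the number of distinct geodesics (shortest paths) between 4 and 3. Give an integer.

The shortest distance is 2. The length-2 paths are: 4–8–3; 4–9–3.
That gives 2 distinct shortest paths.

2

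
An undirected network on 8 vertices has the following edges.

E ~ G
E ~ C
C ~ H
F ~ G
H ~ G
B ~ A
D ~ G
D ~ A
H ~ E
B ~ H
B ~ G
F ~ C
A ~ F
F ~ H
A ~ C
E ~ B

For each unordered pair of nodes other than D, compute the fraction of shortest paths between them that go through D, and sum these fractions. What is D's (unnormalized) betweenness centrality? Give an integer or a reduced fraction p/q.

Pairs whose geodesics pass through D — A–G: 1/3.
All other pairs contribute 0.
Summing the contributions gives betweenness(D) = 1/3.

1/3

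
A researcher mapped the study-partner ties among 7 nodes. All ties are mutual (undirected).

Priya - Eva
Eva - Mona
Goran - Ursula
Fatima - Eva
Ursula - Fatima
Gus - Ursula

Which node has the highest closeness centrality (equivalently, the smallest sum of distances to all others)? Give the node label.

Fatima

Farness (sum of distances to all others) for each node — Eva:11, Fatima:10, Goran:16, Gus:16, Mona:16, Priya:16, Ursula:11.
The smallest farness is 10, for Fatima, so Fatima has the highest closeness.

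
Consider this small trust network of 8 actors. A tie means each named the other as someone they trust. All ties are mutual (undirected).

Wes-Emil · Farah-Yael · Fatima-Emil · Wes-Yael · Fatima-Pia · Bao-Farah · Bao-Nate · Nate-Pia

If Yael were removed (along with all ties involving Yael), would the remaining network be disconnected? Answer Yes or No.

Even without Yael, every remaining node can still reach every other (the residual graph is connected), so Yael is not a cut vertex.

No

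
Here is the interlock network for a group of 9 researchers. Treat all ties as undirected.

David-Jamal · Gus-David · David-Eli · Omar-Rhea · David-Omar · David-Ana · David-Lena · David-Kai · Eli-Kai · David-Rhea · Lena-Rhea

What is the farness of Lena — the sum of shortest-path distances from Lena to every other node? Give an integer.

14

Distances from Lena: Ana:2, David:1, Eli:2, Gus:2, Jamal:2, Kai:2, Omar:2, Rhea:1.
Sum = 2 + 1 + 2 + 2 + 2 + 2 + 2 + 1 = 14.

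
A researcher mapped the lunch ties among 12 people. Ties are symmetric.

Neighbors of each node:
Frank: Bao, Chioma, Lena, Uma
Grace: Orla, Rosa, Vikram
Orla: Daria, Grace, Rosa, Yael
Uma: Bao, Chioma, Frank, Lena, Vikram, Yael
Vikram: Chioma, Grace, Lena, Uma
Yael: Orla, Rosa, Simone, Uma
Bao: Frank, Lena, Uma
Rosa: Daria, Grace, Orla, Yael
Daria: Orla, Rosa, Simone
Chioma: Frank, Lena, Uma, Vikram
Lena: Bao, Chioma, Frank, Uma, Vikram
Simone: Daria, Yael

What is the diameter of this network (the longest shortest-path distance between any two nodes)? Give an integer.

Eccentricity of each node (its greatest distance to any other): Bao:4, Chioma:4, Daria:4, Frank:4, Grace:3, Lena:4, Orla:3, Rosa:3, Simone:3, Uma:3, Vikram:3, Yael:2.
The maximum eccentricity is 4, realized for instance by the pair Frank–Daria via Frank – Uma – Yael – Simone – Daria. So the diameter is 4.

4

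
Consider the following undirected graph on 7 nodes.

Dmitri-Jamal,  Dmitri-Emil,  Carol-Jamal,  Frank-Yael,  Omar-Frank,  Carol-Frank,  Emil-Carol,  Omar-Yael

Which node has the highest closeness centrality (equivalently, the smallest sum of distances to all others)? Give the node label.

Carol

Farness (sum of distances to all others) for each node — Carol:9, Dmitri:15, Emil:12, Frank:10, Jamal:12, Omar:14, Yael:14.
The smallest farness is 9, for Carol, so Carol has the highest closeness.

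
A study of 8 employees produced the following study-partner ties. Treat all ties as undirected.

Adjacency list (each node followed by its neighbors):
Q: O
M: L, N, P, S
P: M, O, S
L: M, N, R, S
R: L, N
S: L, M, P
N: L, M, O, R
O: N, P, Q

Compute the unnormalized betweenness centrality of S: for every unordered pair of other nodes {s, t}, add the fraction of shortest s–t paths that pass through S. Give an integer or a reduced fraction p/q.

Pairs whose geodesics pass through S — P–L: 1/2; P–R: 1/4.
All other pairs contribute 0.
Summing the contributions gives betweenness(S) = 3/4.

3/4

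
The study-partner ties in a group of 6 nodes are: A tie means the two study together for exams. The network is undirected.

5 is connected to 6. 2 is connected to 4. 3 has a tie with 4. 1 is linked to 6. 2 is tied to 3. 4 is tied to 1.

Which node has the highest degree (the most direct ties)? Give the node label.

4

Degrees — 1:2, 2:2, 3:2, 4:3, 5:1, 6:2.
The maximum is 3, attained only by 4.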